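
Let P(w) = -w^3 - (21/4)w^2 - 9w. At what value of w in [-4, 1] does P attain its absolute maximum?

-4

The derivative is -3w^2 - (21/2)w - 9, which vanishes at w = -2 and w = -3/2.
Evaluating at the critical points and endpoints: P(-4) = 16, P(-2) = 5, P(-3/2) = 81/16, P(1) = -61/4.
So the maximum is P(-4) = 16.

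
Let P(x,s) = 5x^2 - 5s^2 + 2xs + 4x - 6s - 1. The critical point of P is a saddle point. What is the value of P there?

∂P/∂x = 10x + 2s + 4 = 0 and ∂P/∂s = 2x - 10s - 6 = 0, so (x, s) = (-7/26, -17/26).
The Hessian has P_{xx} = 10, P_{ss} = -10, P_{xs} = 2, giving D = -104 < 0, so the point is a saddle point.
P(-7/26, -17/26) = 11/26.

11/26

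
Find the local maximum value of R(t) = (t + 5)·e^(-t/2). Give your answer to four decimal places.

Differentiating with the product rule gives R'(t) = (-(1/2)t - 3/2)·e^(-t/2). Since e^(-t/2) > 0, the only critical point is t = -3.
R''(-3) has the same sign as -1/2 < 0, so this is a local maximum.
R(-3) = (2)·e^(3/2) ≈ 8.9634.

8.9634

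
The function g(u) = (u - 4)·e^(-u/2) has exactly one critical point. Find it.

6

By the product rule, g'(u) = (-(1/2)u + 3)·e^(-u/2). Since e^(-u/2) > 0, the only critical point is u = 6.
g''(6) has the same sign as -1/2 < 0, so this is a local maximum.
g(6) = (2)·e^(-3) ≈ 0.0996.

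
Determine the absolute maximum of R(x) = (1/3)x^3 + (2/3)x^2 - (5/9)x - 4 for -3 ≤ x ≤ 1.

Differentiating, R'(x) = x^2 + (4/3)x - 5/9; which vanishes at x = -5/3 and x = 1/3.
Compare values at every candidate in [-3, 1]: R(-3) = -16/3,  R(-5/3) = -224/81,  R(1/3) = -332/81,  R(1) = -32/9.
Hence the absolute maximum is -224/81 at x = -5/3.

-224/81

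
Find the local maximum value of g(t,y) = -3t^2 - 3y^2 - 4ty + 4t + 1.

17/5

∂g/∂t = -6t - 4y + 4 = 0 and ∂g/∂y = -4t - 6y = 0, so (t, y) = (6/5, -4/5).
The Hessian has g_{tt} = -6, g_{yy} = -6, g_{ty} = -4, giving D = 20 > 0 with g_{tt} < 0, so the point is a local maximum.
g(6/5, -4/5) = 17/5.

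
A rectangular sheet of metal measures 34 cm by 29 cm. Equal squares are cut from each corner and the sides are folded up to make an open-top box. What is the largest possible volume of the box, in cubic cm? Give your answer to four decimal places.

2282.5920

With cut size x, the volume is V(x) = x(34 − 2x)(29 − 2x) for 0 < x < 14.5.
V'(x) = 12x^2 − 252x + 986. Setting V'(x) = 0 gives x ≈ 5.2006 (the root in (0, 14.5)).
V''(x) = 24x − 252 is negative there, so this is the maximum; V ≈ 2282.5920.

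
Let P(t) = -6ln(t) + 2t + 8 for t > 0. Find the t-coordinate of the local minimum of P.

3

P'(t) = -6/t + 2 = 0 gives t = 3.
P''(t) = 6/t², which is positive for t > 0, so this is a local minimum.
P(3) = -6·ln(3) + 6 + 8 ≈ 7.4083.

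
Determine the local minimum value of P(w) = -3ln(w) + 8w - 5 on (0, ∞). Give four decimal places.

0.9425

P'(w) = -3/w + 8 = 0 gives w = 3/8.
P''(w) = 3/w², which is positive for w > 0, so this is a local minimum.
P(3/8) = -3·ln(3/8) + 3 - 5 ≈ 0.9425.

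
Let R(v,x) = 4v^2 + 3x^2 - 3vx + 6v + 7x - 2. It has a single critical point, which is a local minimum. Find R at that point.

∂R/∂v = 8v - 3x + 6 = 0 and ∂R/∂x = -3v + 6x + 7 = 0, so (v, x) = (-19/13, -74/39).
The Hessian has R_{vv} = 8, R_{xx} = 6, R_{vx} = -3, giving D = 39 > 0 with R_{vv} > 0, so the point is a local minimum.
R(-19/13, -74/39) = -508/39.

-508/39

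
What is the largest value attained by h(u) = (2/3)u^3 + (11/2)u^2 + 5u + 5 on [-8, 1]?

205/6

The derivative is 2u^2 + 11u + 5, which vanishes at u = -5 and u = -1/2.
Evaluating at the critical points and endpoints: h(-8) = -73/3; h(-5) = 205/6; h(-1/2) = 91/24; h(1) = 97/6.
The maximum over the interval is 205/6, attained at u = -5.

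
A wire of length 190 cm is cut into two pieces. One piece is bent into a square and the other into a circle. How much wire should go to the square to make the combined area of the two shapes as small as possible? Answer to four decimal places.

106.4188

Let x be the length used for the square. Square side x/4; circle radius (190−x)/(2π).
A(x) = (x/4)² + π·((190−x)/(2π))² = x²/16 + (190−x)²/(4π) for 0 ≤ x ≤ 190. A'(x) = x/8 − (190−x)/(2π) = 0 gives x = 4·190/(π+4) ≈ 106.4188.
A'' = 1/8 + 1/(2π) > 0, so this gives the minimum combined area; x ≈ 106.4188 cm to the square.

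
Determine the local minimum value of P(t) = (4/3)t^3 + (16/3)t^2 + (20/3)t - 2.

Critical points: P'(t) = 4t^2 + (32/3)t + 20/3 vanishes at t = -5/3, -1.
P''(t) = 8t + 32/3. P''(-5/3) = -8/3 < 0 ⇒ local maximum; P''(-1) = 8/3 > 0 ⇒ local minimum.
The local minimum is P(-1) = -14/3.

-14/3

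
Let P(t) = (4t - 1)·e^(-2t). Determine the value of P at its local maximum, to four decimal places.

0.4463

By the product rule, P'(t) = (-8t + 6)·e^(-2t). Since e^(-2t) > 0, the only critical point is t = 3/4.
P''(3/4) has the same sign as -8 < 0, so this is a local maximum.
P(3/4) = (2)·e^(-3/2) ≈ 0.4463.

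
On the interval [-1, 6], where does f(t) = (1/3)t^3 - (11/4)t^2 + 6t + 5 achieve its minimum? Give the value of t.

The derivative is t^2 - (11/2)t + 6, which vanishes at t = 3/2 and t = 4.
Candidates: f(-1) = -49/12, f(3/2) = 143/16, f(4) = 19/3, f(6) = 14.
Hence the absolute minimum is -49/12 at t = -1.

-1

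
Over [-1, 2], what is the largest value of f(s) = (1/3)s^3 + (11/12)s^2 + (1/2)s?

22/3

Differentiating, f'(s) = s^2 + (11/6)s + 1/2; whose only zero in [-1, 2] is s = -1/3.
Candidates: f(-1) = 1/12; f(-1/3) = -25/324; f(2) = 22/3.
Hence the absolute maximum is 22/3 at s = 2.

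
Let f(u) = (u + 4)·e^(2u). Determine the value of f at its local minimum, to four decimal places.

-0.0001

By the product rule, f'(u) = (2u + 9)·e^(2u). Since e^(2u) > 0, the only critical point is u = -9/2.
f''(-9/2) has the same sign as 2 > 0, so this is a local minimum.
f(-9/2) = (-1/2)·e^(-9) ≈ -0.0001.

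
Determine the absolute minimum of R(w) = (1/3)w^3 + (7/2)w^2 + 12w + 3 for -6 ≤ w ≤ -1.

-15

The derivative is w^2 + 7w + 12, which vanishes at w = -4 and w = -3.
Candidates: R(-6) = -15,  R(-4) = -31/3,  R(-3) = -21/2,  R(-1) = -35/6.
The minimum over the interval is -15, attained at w = -6.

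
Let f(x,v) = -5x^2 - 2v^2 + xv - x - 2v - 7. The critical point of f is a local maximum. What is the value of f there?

-83/13

∂f/∂x = -10x + v - 1 = 0 and ∂f/∂v = x - 4v - 2 = 0, so (x, v) = (-2/13, -7/13).
The Hessian has f_{xx} = -10, f_{vv} = -4, f_{xv} = 1, giving D = 39 > 0 with f_{xx} < 0, so the point is a local maximum.
f(-2/13, -7/13) = -83/13.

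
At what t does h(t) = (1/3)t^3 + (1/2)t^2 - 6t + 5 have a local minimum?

Critical points: h'(t) = t^2 + t - 6 vanishes at t = -3, 2.
Second-derivative test with h''(t) = 2t + 1: h''(-3) = -5 < 0 ⇒ local maximum; h''(2) = 5 > 0 ⇒ local minimum.
So the local minimum value is h(2) = -7/3.

2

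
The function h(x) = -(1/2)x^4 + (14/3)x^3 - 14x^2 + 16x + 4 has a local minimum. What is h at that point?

28/3

Critical points: h'(x) = -2x^3 + 14x^2 - 28x + 16 vanishes at x = 1, 2, 4.
Second-derivative test with h''(x) = -6x^2 + 28x - 28: h''(1) = -6 < 0 ⇒ local maximum; h''(2) = 4 > 0 ⇒ local minimum; h''(4) = -12 < 0 ⇒ local maximum.
So the local minimum value is h(2) = 28/3.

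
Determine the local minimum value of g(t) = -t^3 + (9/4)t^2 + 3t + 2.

19/16

g'(t) = -3t^2 + (9/2)t + 3 = 0 at t = -1/2, 2.
Second-derivative test with g''(t) = -6t + 9/2: g''(-1/2) = 15/2 > 0 ⇒ local minimum; g''(2) = -15/2 < 0 ⇒ local maximum.
So the local minimum value is g(-1/2) = 19/16.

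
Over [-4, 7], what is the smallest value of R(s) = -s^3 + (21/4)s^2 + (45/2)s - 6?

The derivative is -3s^2 + (21/2)s + 45/2, which vanishes at s = -3/2 and s = 5.
Evaluating at the critical points and endpoints: R(-4) = 52, R(-3/2) = -393/16, R(5) = 451/4, R(7) = 263/4.
The minimum over the interval is -393/16, attained at s = -3/2.

-393/16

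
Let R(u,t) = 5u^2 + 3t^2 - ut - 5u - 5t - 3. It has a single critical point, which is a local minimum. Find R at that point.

∂R/∂u = 10u - t - 5 = 0 and ∂R/∂t = -u + 6t - 5 = 0, so (u, t) = (35/59, 55/59).
The Hessian has R_{uu} = 10, R_{tt} = 6, R_{ut} = -1, giving D = 59 > 0 with R_{uu} > 0, so the point is a local minimum.
R(35/59, 55/59) = -402/59.

-402/59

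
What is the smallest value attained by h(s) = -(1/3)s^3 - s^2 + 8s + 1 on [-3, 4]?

-23

Differentiating, h'(s) = -s^2 - 2s + 8; whose only zero in [-3, 4] is s = 2.
Candidates: h(-3) = -23, h(2) = 31/3, h(4) = -13/3.
Hence the absolute minimum is -23 at s = -3.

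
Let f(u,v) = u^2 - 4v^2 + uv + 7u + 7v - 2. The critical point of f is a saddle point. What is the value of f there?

-230/17

∂f/∂u = 2u + v + 7 = 0 and ∂f/∂v = u - 8v + 7 = 0, so (u, v) = (-63/17, 7/17).
The Hessian has f_{uu} = 2, f_{vv} = -8, f_{uv} = 1, giving D = -17 < 0, so the point is a saddle point.
f(-63/17, 7/17) = -230/17.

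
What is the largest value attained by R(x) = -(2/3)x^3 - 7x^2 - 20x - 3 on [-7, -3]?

68/3

R'(x) = -2x^2 - 14x - 20, whose only zero in [-7, -3] is x = -5.
Candidates: R(-7) = 68/3; R(-5) = 16/3; R(-3) = 12.
The maximum over the interval is 68/3, attained at x = -7.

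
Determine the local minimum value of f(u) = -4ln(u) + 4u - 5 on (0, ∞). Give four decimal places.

f'(u) = -4/u + 4 = 0 gives u = 1.
f''(u) = 4/u², which is positive for u > 0, so this is a local minimum.
f(1) = -4·ln(1) + 4 - 5 ≈ -1.0000.

-1.0000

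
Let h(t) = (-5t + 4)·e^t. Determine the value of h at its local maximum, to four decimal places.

4.0937

Differentiating with the product rule gives h'(t) = (-5t - 1)·e^t. Since e^t > 0, the only critical point is t = -1/5.
h''(-1/5) has the same sign as -5 < 0, so this is a local maximum.
h(-1/5) = (5)·e^(-1/5) ≈ 4.0937.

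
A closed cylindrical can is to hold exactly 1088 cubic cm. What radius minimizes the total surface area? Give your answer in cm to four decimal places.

With radius r and height h, πr²h = 1088 so h = 1088/(πr²), and S(r) = 2πr² + 2πrh = 2πr² + 2·1088/r.
S'(r) = 4πr − 2·1088/r² = 0 ⇒ r³ = 1088/(2π), so r ≈ 5.5738 and h = 2r ≈ 11.1476.
S''(r) = 4π + 4·1088/r³ > 0, so this is the minimum; S ≈ 585.5992.

5.5738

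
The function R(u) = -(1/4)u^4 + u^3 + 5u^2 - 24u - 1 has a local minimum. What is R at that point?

R'(u) = -u^3 + 3u^2 + 10u - 24 = 0 at u = -3, 2, 4.
Since R''(u) = -3u^2 + 6u + 10, we get R''(-3) = -35 < 0 ⇒ local maximum; R''(2) = 10 > 0 ⇒ local minimum; R''(4) = -14 < 0 ⇒ local maximum.
So the local minimum value is R(2) = -25.

-25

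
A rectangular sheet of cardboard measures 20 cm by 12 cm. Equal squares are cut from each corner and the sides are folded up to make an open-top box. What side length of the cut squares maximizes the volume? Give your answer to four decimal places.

2.4274

With cut size x, the volume is V(x) = x(20 − 2x)(12 − 2x) for 0 < x < 6.
V'(x) = 12x^2 − 128x + 240. Setting V'(x) = 0 gives x ≈ 2.4274 (the root in (0, 6)).
V''(x) = 24x − 128 is negative there, so this is the maximum; V ≈ 262.6823.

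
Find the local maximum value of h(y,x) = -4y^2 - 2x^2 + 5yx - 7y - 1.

∂h/∂y = -8y + 5x - 7 = 0 and ∂h/∂x = 5y - 4x = 0, so (y, x) = (-4, -5).
The Hessian has h_{yy} = -8, h_{xx} = -4, h_{yx} = 5, giving D = 7 > 0 with h_{yy} < 0, so the point is a local maximum.
h(-4, -5) = 13.

13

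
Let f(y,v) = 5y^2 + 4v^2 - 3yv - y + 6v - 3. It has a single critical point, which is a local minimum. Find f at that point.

∂f/∂y = 10y - 3v - 1 = 0 and ∂f/∂v = -3y + 8v + 6 = 0, so (y, v) = (-10/71, -57/71).
The Hessian has f_{yy} = 10, f_{vv} = 8, f_{yv} = -3, giving D = 71 > 0 with f_{yy} > 0, so the point is a local minimum.
f(-10/71, -57/71) = -379/71.

-379/71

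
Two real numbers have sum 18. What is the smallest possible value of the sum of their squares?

With a + b = 18, a^2 + b^2 = a^2 + (18 − a)^2.
The derivative 2a − 2(18 − a) = 4a − 36 vanishes at a = 9; second derivative 4 > 0, a minimum.
The minimum is 2·(9)^2 = 162.

162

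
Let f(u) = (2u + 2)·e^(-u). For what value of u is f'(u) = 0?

0

f'(u) = 2·e^(-u) + (2u + 2)·(-1)·e^(-u) = (-2u)·e^(-u). Since e^(-u) > 0, the only critical point is u = 0.
f''(0) has the same sign as -2 < 0, so this is a local maximum.
f(0) = (2)·e^(0) ≈ 2.0000.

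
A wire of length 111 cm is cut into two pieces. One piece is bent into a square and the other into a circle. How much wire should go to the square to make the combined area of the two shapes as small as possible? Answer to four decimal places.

62.1710

Let x be the length used for the square. Square side x/4; circle radius (111−x)/(2π).
A(x) = (x/4)² + π·((111−x)/(2π))² = x²/16 + (111−x)²/(4π) for 0 ≤ x ≤ 111. A'(x) = x/8 − (111−x)/(2π) = 0 gives x = 4·111/(π+4) ≈ 62.1710.
A'' = 1/8 + 1/(2π) > 0, so this gives the minimum combined area; x ≈ 62.1710 cm to the square.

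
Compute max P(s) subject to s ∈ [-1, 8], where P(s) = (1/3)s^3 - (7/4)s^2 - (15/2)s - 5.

P'(s) = s^2 - (7/2)s - 15/2, whose only zero in [-1, 8] is s = 5.
Compare values at every candidate in [-1, 8]: P(-1) = 5/12, P(5) = -535/12, P(8) = -19/3.
The maximum over the interval is 5/12, attained at s = -1.

5/12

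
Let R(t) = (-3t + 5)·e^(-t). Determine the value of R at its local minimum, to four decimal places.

Differentiating with the product rule gives R'(t) = (3t - 8)·e^(-t). Since e^(-t) > 0, the only critical point is t = 8/3.
R''(8/3) has the same sign as 3 > 0, so this is a local minimum.
R(8/3) = (-3)·e^(-8/3) ≈ -0.2085.

-0.2085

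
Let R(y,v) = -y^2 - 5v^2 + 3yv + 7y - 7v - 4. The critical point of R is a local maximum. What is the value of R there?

103/11

∂R/∂y = -2y + 3v + 7 = 0 and ∂R/∂v = 3y - 10v - 7 = 0, so (y, v) = (49/11, 7/11).
The Hessian has R_{yy} = -2, R_{vv} = -10, R_{yv} = 3, giving D = 11 > 0 with R_{yy} < 0, so the point is a local maximum.
R(49/11, 7/11) = 103/11.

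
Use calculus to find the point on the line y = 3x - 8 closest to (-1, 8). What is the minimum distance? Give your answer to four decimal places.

6.0083

Minimize D(x)^2 = (x + 1)^2 + (3x - 16)^2.
d/dx[D^2] = 2(x + 1) + 2·3·(3x - 16) = 0 ⇒ x = 47/10.
Then y = 61/10 and the distance is √(361/10) ≈ 6.0083.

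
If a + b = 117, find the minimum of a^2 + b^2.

13689/2

With a + b = 117, a^2 + b^2 = a^2 + (117 − a)^2.
The derivative 2a − 2(117 − a) = 4a − 234 vanishes at a = 117/2; second derivative 4 > 0, a minimum.
The minimum is 2·(117/2)^2 = 13689/2.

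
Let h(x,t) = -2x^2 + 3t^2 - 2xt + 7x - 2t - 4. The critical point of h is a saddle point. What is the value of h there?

-1/28

∂h/∂x = -4x - 2t + 7 = 0 and ∂h/∂t = -2x + 6t - 2 = 0, so (x, t) = (19/14, 11/14).
The Hessian has h_{xx} = -4, h_{tt} = 6, h_{xt} = -2, giving D = -28 < 0, so the point is a saddle point.
h(19/14, 11/14) = -1/28.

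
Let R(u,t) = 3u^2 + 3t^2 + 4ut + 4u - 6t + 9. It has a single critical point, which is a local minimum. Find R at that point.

-18/5

∂R/∂u = 6u + 4t + 4 = 0 and ∂R/∂t = 4u + 6t - 6 = 0, so (u, t) = (-12/5, 13/5).
The Hessian has R_{uu} = 6, R_{tt} = 6, R_{ut} = 4, giving D = 20 > 0 with R_{uu} > 0, so the point is a local minimum.
R(-12/5, 13/5) = -18/5.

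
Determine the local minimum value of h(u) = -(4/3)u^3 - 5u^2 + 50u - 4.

-637/3

h'(u) = -4u^2 - 10u + 50 = 0 at u = -5, 5/2.
h''(u) = -8u - 10. h''(-5) = 30 > 0 ⇒ local minimum; h''(5/2) = -30 < 0 ⇒ local maximum.
So the local minimum value is h(-5) = -637/3.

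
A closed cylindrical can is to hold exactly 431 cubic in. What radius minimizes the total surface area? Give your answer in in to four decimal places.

4.0935

With radius r and height h, πr²h = 431 so h = 431/(πr²), and S(r) = 2πr² + 2πrh = 2πr² + 2·431/r.
S'(r) = 4πr − 2·431/r² = 0 ⇒ r³ = 431/(2π), so r ≈ 4.0935 and h = 2r ≈ 8.1871.
S''(r) = 4π + 4·431/r³ > 0, so this is the minimum; S ≈ 315.8635.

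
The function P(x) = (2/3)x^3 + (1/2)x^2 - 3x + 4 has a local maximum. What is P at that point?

P'(x) = 2x^2 + x - 3 = 0 at x = -3/2, 1.
Since P''(x) = 4x + 1, we get P''(-3/2) = -5 < 0 ⇒ local maximum; P''(1) = 5 > 0 ⇒ local minimum.
Thus P has its local maximum at x = -3/2, with value 59/8.

59/8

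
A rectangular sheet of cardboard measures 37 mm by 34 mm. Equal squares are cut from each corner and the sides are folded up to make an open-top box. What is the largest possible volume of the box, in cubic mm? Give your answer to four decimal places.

3300.6961

With cut size x, the volume is V(x) = x(37 − 2x)(34 − 2x) for 0 < x < 17.
V'(x) = 12x^2 − 284x + 1258. Setting V'(x) = 0 gives x ≈ 5.9008 (the root in (0, 17)).
V''(x) = 24x − 284 is negative there, so this is the maximum; V ≈ 3300.6961.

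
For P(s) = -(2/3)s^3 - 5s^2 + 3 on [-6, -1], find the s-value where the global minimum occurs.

Differentiating, P'(s) = -2s^2 - 10s; whose only zero in [-6, -1] is s = -5.
Compare values at every candidate in [-6, -1]: P(-6) = -33,  P(-5) = -116/3,  P(-1) = -4/3.
The minimum over the interval is -116/3, attained at s = -5.

-5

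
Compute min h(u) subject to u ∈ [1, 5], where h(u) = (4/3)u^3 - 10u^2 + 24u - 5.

31/3

The derivative is 4u^2 - 20u + 24, which vanishes at u = 2 and u = 3.
Candidates: h(1) = 31/3; h(2) = 41/3; h(3) = 13; h(5) = 95/3.
Hence the absolute minimum is 31/3 at u = 1.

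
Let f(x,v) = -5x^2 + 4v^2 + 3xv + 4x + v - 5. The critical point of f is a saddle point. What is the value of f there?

-398/89

∂f/∂x = -10x + 3v + 4 = 0 and ∂f/∂v = 3x + 8v + 1 = 0, so (x, v) = (29/89, -22/89).
The Hessian has f_{xx} = -10, f_{vv} = 8, f_{xv} = 3, giving D = -89 < 0, so the point is a saddle point.
f(29/89, -22/89) = -398/89.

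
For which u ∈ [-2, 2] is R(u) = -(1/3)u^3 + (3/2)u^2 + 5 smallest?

The derivative is -u^2 + 3u, whose only zero in [-2, 2] is u = 0.
Evaluating at the critical points and endpoints: R(-2) = 41/3, R(0) = 5, R(2) = 25/3.
So the minimum is R(0) = 5.

0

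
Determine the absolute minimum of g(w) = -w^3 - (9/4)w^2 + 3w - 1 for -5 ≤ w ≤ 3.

-157/4

g'(w) = -3w^2 - (9/2)w + 3, which vanishes at w = -2 and w = 1/2.
Candidates: g(-5) = 211/4,  g(-2) = -8,  g(1/2) = -3/16,  g(3) = -157/4.
Hence the absolute minimum is -157/4 at w = 3.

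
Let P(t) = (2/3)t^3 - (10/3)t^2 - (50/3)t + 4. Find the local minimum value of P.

-238/3

P'(t) = 2t^2 - (20/3)t - 50/3 = 0 at t = -5/3, 5.
Second-derivative test with P''(t) = 4t - 20/3: P''(-5/3) = -40/3 < 0 ⇒ local maximum; P''(5) = 40/3 > 0 ⇒ local minimum.
The local minimum is P(5) = -238/3.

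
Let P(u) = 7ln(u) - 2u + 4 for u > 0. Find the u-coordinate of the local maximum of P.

7/2

P'(u) = 7/u − 2 = 0 gives u = 7/2.
P''(u) = -7/u², which is negative for u > 0, so this is a local maximum.
P(7/2) = 7·ln(7/2) - 7 + 4 ≈ 5.7693.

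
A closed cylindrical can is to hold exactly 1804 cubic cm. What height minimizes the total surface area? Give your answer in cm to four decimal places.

13.1942

With radius r and height h, πr²h = 1804 so h = 1804/(πr²), and S(r) = 2πr² + 2πrh = 2πr² + 2·1804/r.
S'(r) = 4πr − 2·1804/r² = 0 ⇒ r³ = 1804/(2π), so r ≈ 6.5971 and h = 2r ≈ 13.1942.
S''(r) = 4π + 4·1804/r³ > 0, so this is the minimum; S ≈ 820.3621.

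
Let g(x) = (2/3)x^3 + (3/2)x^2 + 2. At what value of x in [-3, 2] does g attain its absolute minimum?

Differentiating, g'(x) = 2x^2 + 3x; which vanishes at x = -3/2 and x = 0.
Candidates: g(-3) = -5/2, g(-3/2) = 25/8, g(0) = 2, g(2) = 40/3.
So the minimum is g(-3) = -5/2.

-3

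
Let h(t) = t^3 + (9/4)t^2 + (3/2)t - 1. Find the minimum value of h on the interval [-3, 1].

-49/4

The derivative is 3t^2 + (9/2)t + 3/2, which vanishes at t = -1 and t = -1/2.
Candidates: h(-3) = -49/4,  h(-1) = -5/4,  h(-1/2) = -21/16,  h(1) = 15/4.
Hence the absolute minimum is -49/4 at t = -3.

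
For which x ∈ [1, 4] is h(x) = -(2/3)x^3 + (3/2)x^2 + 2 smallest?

4

Differentiating, h'(x) = -2x^2 + 3x; whose only zero in [1, 4] is x = 3/2.
Candidates: h(1) = 17/6, h(3/2) = 25/8, h(4) = -50/3.
Hence the absolute minimum is -50/3 at x = 4.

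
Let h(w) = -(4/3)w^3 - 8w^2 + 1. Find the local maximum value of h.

1

h'(w) = -4w^2 - 16w. Setting h'(w) = 0 gives w ∈ {-4, 0}.
h''(w) = -8w - 16. h''(-4) = 16 > 0 ⇒ local minimum; h''(0) = -16 < 0 ⇒ local maximum.
Thus h has its local maximum at w = 0, with value 1.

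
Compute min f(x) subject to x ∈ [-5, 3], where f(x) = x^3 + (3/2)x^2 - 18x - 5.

The derivative is 3x^2 + 3x - 18, which vanishes at x = -3 and x = 2.
Candidates: f(-5) = -5/2, f(-3) = 71/2, f(2) = -27, f(3) = -37/2.
Hence the absolute minimum is -27 at x = 2.

-27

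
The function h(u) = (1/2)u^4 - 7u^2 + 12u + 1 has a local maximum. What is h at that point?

13/2

h'(u) = 2u^3 - 14u + 12. Setting h'(u) = 0 gives u ∈ {-3, 1, 2}.
h''(u) = 6u^2 - 14. h''(-3) = 40 > 0 ⇒ local minimum; h''(1) = -8 < 0 ⇒ local maximum; h''(2) = 10 > 0 ⇒ local minimum.
Thus h has its local maximum at u = 1, with value 13/2.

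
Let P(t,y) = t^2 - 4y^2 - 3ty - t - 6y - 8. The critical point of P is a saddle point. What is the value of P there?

-6

∂P/∂t = 2t - 3y - 1 = 0 and ∂P/∂y = -3t - 8y - 6 = 0, so (t, y) = (-2/5, -3/5).
The Hessian has P_{tt} = 2, P_{yy} = -8, P_{ty} = -3, giving D = -25 < 0, so the point is a saddle point.
P(-2/5, -3/5) = -6.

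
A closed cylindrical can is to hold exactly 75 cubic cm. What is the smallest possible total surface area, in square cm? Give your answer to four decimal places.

With radius r and height h, πr²h = 75 so h = 75/(πr²), and S(r) = 2πr² + 2πrh = 2πr² + 2·75/r.
S'(r) = 4πr − 2·75/r² = 0 ⇒ r³ = 75/(2π), so r ≈ 2.2854 and h = 2r ≈ 4.5708.
S''(r) = 4π + 4·75/r³ > 0, so this is the minimum; S ≈ 98.4514.

98.4514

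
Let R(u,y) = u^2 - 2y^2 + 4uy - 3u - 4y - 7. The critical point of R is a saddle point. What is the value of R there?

∂R/∂u = 2u + 4y - 3 = 0 and ∂R/∂y = 4u - 4y - 4 = 0, so (u, y) = (7/6, 1/6).
The Hessian has R_{uu} = 2, R_{yy} = -4, R_{uy} = 4, giving D = -24 < 0, so the point is a saddle point.
R(7/6, 1/6) = -109/12.

-109/12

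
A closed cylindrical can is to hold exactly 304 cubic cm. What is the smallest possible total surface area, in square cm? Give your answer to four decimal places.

250.2824

With radius r and height h, πr²h = 304 so h = 304/(πr²), and S(r) = 2πr² + 2πrh = 2πr² + 2·304/r.
S'(r) = 4πr − 2·304/r² = 0 ⇒ r³ = 304/(2π), so r ≈ 3.6439 and h = 2r ≈ 7.2878.
S''(r) = 4π + 4·304/r³ > 0, so this is the minimum; S ≈ 250.2824.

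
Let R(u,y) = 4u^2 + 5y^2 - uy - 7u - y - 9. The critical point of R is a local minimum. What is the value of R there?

-967/79

∂R/∂u = 8u - y - 7 = 0 and ∂R/∂y = -u + 10y - 1 = 0, so (u, y) = (71/79, 15/79).
The Hessian has R_{uu} = 8, R_{yy} = 10, R_{uy} = -1, giving D = 79 > 0 with R_{uu} > 0, so the point is a local minimum.
R(71/79, 15/79) = -967/79.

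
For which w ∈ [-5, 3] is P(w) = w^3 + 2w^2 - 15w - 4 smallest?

5/3

P'(w) = 3w^2 + 4w - 15, which vanishes at w = -3 and w = 5/3.
Candidates: P(-5) = -4, P(-3) = 32, P(5/3) = -508/27, P(3) = -4.
Hence the absolute minimum is -508/27 at w = 5/3.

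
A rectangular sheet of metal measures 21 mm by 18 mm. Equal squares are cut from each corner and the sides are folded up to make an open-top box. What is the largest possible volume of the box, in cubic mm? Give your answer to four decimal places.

With cut size x, the volume is V(x) = x(21 − 2x)(18 − 2x) for 0 < x < 9.
V'(x) = 12x^2 − 156x + 378. Setting V'(x) = 0 gives x ≈ 3.2213 (the root in (0, 9)).
V''(x) = 24x − 156 is negative there, so this is the maximum; V ≈ 541.9699.

541.9699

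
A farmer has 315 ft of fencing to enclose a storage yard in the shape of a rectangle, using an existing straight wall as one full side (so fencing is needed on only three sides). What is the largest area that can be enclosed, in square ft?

Let the sides perpendicular to the wall have length x and the parallel side y, so 2x + y = 315 and the area is A = xy = x(315 − 2x).
A'(x) = 315 − 4x = 0 gives x = 315/4, and A''(x) = −4 < 0 confirms a maximum.
Then y = 315 − 2·315/4 = 315/2 and A = 99225/8.

99225/8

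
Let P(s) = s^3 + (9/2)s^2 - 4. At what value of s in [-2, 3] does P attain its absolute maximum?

The derivative is 3s^2 + 9s, whose only zero in [-2, 3] is s = 0.
Candidates: P(-2) = 6, P(0) = -4, P(3) = 127/2.
The maximum over the interval is 127/2, attained at s = 3.

3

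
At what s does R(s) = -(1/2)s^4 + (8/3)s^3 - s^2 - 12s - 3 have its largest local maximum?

-1

Critical points: R'(s) = -2s^3 + 8s^2 - 2s - 12 vanishes at s = -1, 2, 3.
R''(s) = -6s^2 + 16s - 2. R''(-1) = -24 < 0 ⇒ local maximum; R''(2) = 6 > 0 ⇒ local minimum; R''(3) = -8 < 0 ⇒ local maximum.
Thus R has its largest local maximum at s = -1, with value 29/6.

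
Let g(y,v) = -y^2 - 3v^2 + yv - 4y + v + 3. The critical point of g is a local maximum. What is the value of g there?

78/11

∂g/∂y = -2y + v - 4 = 0 and ∂g/∂v = y - 6v + 1 = 0, so (y, v) = (-23/11, -2/11).
The Hessian has g_{yy} = -2, g_{vv} = -6, g_{yv} = 1, giving D = 11 > 0 with g_{yy} < 0, so the point is a local maximum.
g(-23/11, -2/11) = 78/11.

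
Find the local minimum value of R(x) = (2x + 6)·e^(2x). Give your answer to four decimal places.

-0.0009

Differentiating with the product rule gives R'(x) = (4x + 14)·e^(2x). Since e^(2x) > 0, the only critical point is x = -7/2.
R''(-7/2) has the same sign as 4 > 0, so this is a local minimum.
R(-7/2) = (-1)·e^(-7) ≈ -0.0009.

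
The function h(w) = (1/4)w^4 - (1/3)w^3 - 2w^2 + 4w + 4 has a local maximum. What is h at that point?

71/12

h'(w) = w^3 - w^2 - 4w + 4 = 0 at w = -2, 1, 2.
Second-derivative test with h''(w) = 3w^2 - 2w - 4: h''(-2) = 12 > 0 ⇒ local minimum; h''(1) = -3 < 0 ⇒ local maximum; h''(2) = 4 > 0 ⇒ local minimum.
Thus h has its local maximum at w = 1, with value 71/12.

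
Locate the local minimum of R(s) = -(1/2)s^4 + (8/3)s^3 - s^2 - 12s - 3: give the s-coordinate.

2

Critical points: R'(s) = -2s^3 + 8s^2 - 2s - 12 vanishes at s = -1, 2, 3.
R''(s) = -6s^2 + 16s - 2. R''(-1) = -24 < 0 ⇒ local maximum; R''(2) = 6 > 0 ⇒ local minimum; R''(3) = -8 < 0 ⇒ local maximum.
Thus R has its local minimum at s = 2, with value -53/3.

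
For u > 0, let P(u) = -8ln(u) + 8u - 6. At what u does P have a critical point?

1

P'(u) = -8/u + 8 = 0 gives u = 1.
P''(u) = 8/u², which is positive for u > 0, so this is a local minimum.
P(1) = -8·ln(1) + 8 - 6 ≈ 2.0000.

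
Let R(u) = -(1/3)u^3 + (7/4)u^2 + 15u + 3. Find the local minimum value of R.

-881/48

Critical points: R'(u) = -u^2 + (7/2)u + 15 vanishes at u = -5/2, 6.
R''(u) = -2u + 7/2. R''(-5/2) = 17/2 > 0 ⇒ local minimum; R''(6) = -17/2 < 0 ⇒ local maximum.
Thus R has its local minimum at u = -5/2, with value -881/48.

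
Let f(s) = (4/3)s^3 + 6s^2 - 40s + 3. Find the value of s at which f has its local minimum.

2

f'(s) = 4s^2 + 12s - 40 = 0 at s = -5, 2.
Second-derivative test with f''(s) = 8s + 12: f''(-5) = -28 < 0 ⇒ local maximum; f''(2) = 28 > 0 ⇒ local minimum.
The local minimum is f(2) = -127/3.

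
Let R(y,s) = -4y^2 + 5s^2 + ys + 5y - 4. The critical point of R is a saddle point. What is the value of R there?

∂R/∂y = -8y + s + 5 = 0 and ∂R/∂s = y + 10s = 0, so (y, s) = (50/81, -5/81).
The Hessian has R_{yy} = -8, R_{ss} = 10, R_{ys} = 1, giving D = -81 < 0, so the point is a saddle point.
R(50/81, -5/81) = -199/81.

-199/81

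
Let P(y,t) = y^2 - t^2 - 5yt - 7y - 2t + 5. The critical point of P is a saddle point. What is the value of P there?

∂P/∂y = 2y - 5t - 7 = 0 and ∂P/∂t = -5y - 2t - 2 = 0, so (y, t) = (4/29, -39/29).
The Hessian has P_{yy} = 2, P_{tt} = -2, P_{yt} = -5, giving D = -29 < 0, so the point is a saddle point.
P(4/29, -39/29) = 170/29.

170/29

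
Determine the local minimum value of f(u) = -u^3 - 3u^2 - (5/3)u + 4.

83/27

f'(u) = -3u^2 - 6u - 5/3. Setting f'(u) = 0 gives u ∈ {-5/3, -1/3}.
Second-derivative test with f''(u) = -6u - 6: f''(-5/3) = 4 > 0 ⇒ local minimum; f''(-1/3) = -4 < 0 ⇒ local maximum.
So the local minimum value is f(-5/3) = 83/27.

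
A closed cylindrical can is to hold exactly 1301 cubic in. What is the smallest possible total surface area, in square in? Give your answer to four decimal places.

With radius r and height h, πr²h = 1301 so h = 1301/(πr²), and S(r) = 2πr² + 2πrh = 2πr² + 2·1301/r.
S'(r) = 4πr − 2·1301/r² = 0 ⇒ r³ = 1301/(2π), so r ≈ 5.9161 and h = 2r ≈ 11.8321.
S''(r) = 4π + 4·1301/r³ > 0, so this is the minimum; S ≈ 659.7298.

659.7298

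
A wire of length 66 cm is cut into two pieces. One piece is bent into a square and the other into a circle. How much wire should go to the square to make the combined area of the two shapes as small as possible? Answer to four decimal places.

Let x be the length used for the square. Square side x/4; circle radius (66−x)/(2π).
A(x) = (x/4)² + π·((66−x)/(2π))² = x²/16 + (66−x)²/(4π) for 0 ≤ x ≤ 66. A'(x) = x/8 − (66−x)/(2π) = 0 gives x = 4·66/(π+4) ≈ 36.9665.
A'' = 1/8 + 1/(2π) > 0, so this gives the minimum combined area; x ≈ 36.9665 cm to the square.

36.9665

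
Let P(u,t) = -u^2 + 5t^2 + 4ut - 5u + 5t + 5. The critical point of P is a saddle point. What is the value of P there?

∂P/∂u = -2u + 4t - 5 = 0 and ∂P/∂t = 4u + 10t + 5 = 0, so (u, t) = (-35/18, 5/18).
The Hessian has P_{uu} = -2, P_{tt} = 10, P_{ut} = 4, giving D = -36 < 0, so the point is a saddle point.
P(-35/18, 5/18) = 95/9.

95/9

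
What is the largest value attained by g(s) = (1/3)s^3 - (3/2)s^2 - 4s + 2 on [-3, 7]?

The derivative is s^2 - 3s - 4, which vanishes at s = -1 and s = 4.
Candidates: g(-3) = -17/2; g(-1) = 25/6; g(4) = -50/3; g(7) = 89/6.
The maximum over the interval is 89/6, attained at s = 7.

89/6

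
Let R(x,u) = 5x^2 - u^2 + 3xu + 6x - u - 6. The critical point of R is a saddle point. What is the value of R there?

-187/29

∂R/∂x = 10x + 3u + 6 = 0 and ∂R/∂u = 3x - 2u - 1 = 0, so (x, u) = (-9/29, -28/29).
The Hessian has R_{xx} = 10, R_{uu} = -2, R_{xu} = 3, giving D = -29 < 0, so the point is a saddle point.
R(-9/29, -28/29) = -187/29.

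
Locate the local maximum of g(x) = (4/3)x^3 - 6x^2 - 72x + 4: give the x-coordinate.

-3

Critical points: g'(x) = 4x^2 - 12x - 72 vanishes at x = -3, 6.
Since g''(x) = 8x - 12, we get g''(-3) = -36 < 0 ⇒ local maximum; g''(6) = 36 > 0 ⇒ local minimum.
Thus g has its local maximum at x = -3, with value 130.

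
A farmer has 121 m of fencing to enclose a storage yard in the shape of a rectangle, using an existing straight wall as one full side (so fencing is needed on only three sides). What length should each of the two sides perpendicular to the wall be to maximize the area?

121/4

Let the sides perpendicular to the wall have length x and the parallel side y, so 2x + y = 121 and the area is A = xy = x(121 − 2x).
A'(x) = 121 − 4x = 0 gives x = 121/4, and A''(x) = −4 < 0 confirms a maximum.
Then y = 121 − 2·121/4 = 121/2 and A = 14641/8.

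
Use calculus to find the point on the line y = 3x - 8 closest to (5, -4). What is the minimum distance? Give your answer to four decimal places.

Minimize D(x)^2 = (x - 5)^2 + (3x - 4)^2.
d/dx[D^2] = 2(x - 5) + 2·3·(3x - 4) = 0 ⇒ x = 17/10.
Then y = -29/10 and the distance is √(121/10) ≈ 3.4785.

3.4785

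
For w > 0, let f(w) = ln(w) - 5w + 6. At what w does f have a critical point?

f'(w) = 1/w − 5 = 0 gives w = 1/5.
f''(w) = -1/w², which is negative for w > 0, so this is a local maximum.
f(1/5) = 1·ln(1/5) - 1 + 6 ≈ 3.3906.

1/5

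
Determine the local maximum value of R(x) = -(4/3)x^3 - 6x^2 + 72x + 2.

128

R'(x) = -4x^2 - 12x + 72. Setting R'(x) = 0 gives x ∈ {-6, 3}.
Since R''(x) = -8x - 12, we get R''(-6) = 36 > 0 ⇒ local minimum; R''(3) = -36 < 0 ⇒ local maximum.
So the local maximum value is R(3) = 128.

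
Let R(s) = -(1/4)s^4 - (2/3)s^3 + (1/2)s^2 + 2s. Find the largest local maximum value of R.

R'(s) = -s^3 - 2s^2 + s + 2 = 0 at s = -2, -1, 1.
Second-derivative test with R''(s) = -3s^2 - 4s + 1: R''(-2) = -3 < 0 ⇒ local maximum; R''(-1) = 2 > 0 ⇒ local minimum; R''(1) = -6 < 0 ⇒ local maximum.
So the largest local maximum value is R(1) = 19/12.

19/12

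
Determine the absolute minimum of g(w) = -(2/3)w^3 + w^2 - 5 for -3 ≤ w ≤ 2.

-19/3

Differentiating, g'(w) = -2w^2 + 2w; which vanishes at w = 0 and w = 1.
Evaluating at the critical points and endpoints: g(-3) = 22; g(0) = -5; g(1) = -14/3; g(2) = -19/3.
Hence the absolute minimum is -19/3 at w = 2.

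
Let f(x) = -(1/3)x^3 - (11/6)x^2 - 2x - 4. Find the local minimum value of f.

-11/2

f'(x) = -x^2 - (11/3)x - 2 = 0 at x = -3, -2/3.
Second-derivative test with f''(x) = -2x - 11/3: f''(-3) = 7/3 > 0 ⇒ local minimum; f''(-2/3) = -7/3 < 0 ⇒ local maximum.
The local minimum is f(-3) = -11/2.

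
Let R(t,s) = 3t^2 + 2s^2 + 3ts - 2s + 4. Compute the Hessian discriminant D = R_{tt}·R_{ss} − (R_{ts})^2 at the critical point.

∂R/∂t = 6t + 3s = 0 and ∂R/∂s = 3t + 4s - 2 = 0, so (t, s) = (-2/5, 4/5).
The Hessian has R_{tt} = 6, R_{ss} = 4, R_{ts} = 3, giving D = 15 > 0 with R_{tt} > 0, so the point is a local minimum.
D = (6)·(4) − (3)^2 = 15.

15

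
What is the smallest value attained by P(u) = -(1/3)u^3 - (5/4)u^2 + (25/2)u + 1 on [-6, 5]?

-613/12

The derivative is -u^2 - (5/2)u + 25/2, which vanishes at u = -5 and u = 5/2.
Candidates: P(-6) = -47, P(-5) = -613/12, P(5/2) = 923/48, P(5) = -113/12.
The minimum over the interval is -613/12, attained at u = -5.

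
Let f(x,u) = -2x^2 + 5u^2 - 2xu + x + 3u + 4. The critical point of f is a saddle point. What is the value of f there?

169/44

∂f/∂x = -4x - 2u + 1 = 0 and ∂f/∂u = -2x + 10u + 3 = 0, so (x, u) = (4/11, -5/22).
The Hessian has f_{xx} = -4, f_{uu} = 10, f_{xu} = -2, giving D = -44 < 0, so the point is a saddle point.
f(4/11, -5/22) = 169/44.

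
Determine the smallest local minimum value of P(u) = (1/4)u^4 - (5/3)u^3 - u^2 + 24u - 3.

-113/3

P'(u) = u^3 - 5u^2 - 2u + 24. Setting P'(u) = 0 gives u ∈ {-2, 3, 4}.
P''(u) = 3u^2 - 10u - 2. P''(-2) = 30 > 0 ⇒ local minimum; P''(3) = -5 < 0 ⇒ local maximum; P''(4) = 6 > 0 ⇒ local minimum.
The smallest local minimum is P(-2) = -113/3.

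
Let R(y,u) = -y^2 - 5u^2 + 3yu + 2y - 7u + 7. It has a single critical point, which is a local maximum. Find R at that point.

104/11

∂R/∂y = -2y + 3u + 2 = 0 and ∂R/∂u = 3y - 10u - 7 = 0, so (y, u) = (-1/11, -8/11).
The Hessian has R_{yy} = -2, R_{uu} = -10, R_{yu} = 3, giving D = 11 > 0 with R_{yy} < 0, so the point is a local maximum.
R(-1/11, -8/11) = 104/11.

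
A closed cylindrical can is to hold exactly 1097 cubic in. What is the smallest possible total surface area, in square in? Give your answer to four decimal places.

With radius r and height h, πr²h = 1097 so h = 1097/(πr²), and S(r) = 2πr² + 2πrh = 2πr² + 2·1097/r.
S'(r) = 4πr − 2·1097/r² = 0 ⇒ r³ = 1097/(2π), so r ≈ 5.5891 and h = 2r ≈ 11.1782.
S''(r) = 4π + 4·1097/r³ > 0, so this is the minimum; S ≈ 588.8242.

588.8242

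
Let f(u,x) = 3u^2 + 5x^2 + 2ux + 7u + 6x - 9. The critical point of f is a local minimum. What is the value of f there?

∂f/∂u = 6u + 2x + 7 = 0 and ∂f/∂x = 2u + 10x + 6 = 0, so (u, x) = (-29/28, -11/28).
The Hessian has f_{uu} = 6, f_{xx} = 10, f_{ux} = 2, giving D = 56 > 0 with f_{uu} > 0, so the point is a local minimum.
f(-29/28, -11/28) = -773/56.

-773/56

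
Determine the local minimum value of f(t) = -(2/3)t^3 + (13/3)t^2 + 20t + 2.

f'(t) = -2t^2 + (26/3)t + 20 = 0 at t = -5/3, 6.
Second-derivative test with f''(t) = -4t + 26/3: f''(-5/3) = 46/3 > 0 ⇒ local minimum; f''(6) = -46/3 < 0 ⇒ local maximum.
Thus f has its local minimum at t = -5/3, with value -1313/81.

-1313/81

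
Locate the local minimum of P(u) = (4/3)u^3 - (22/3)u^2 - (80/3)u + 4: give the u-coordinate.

5

Critical points: P'(u) = 4u^2 - (44/3)u - 80/3 vanishes at u = -4/3, 5.
Second-derivative test with P''(u) = 8u - 44/3: P''(-4/3) = -76/3 < 0 ⇒ local maximum; P''(5) = 76/3 > 0 ⇒ local minimum.
The local minimum is P(5) = -146.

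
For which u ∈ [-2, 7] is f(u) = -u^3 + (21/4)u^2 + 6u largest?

4

Differentiating, f'(u) = -3u^2 + (21/2)u + 6; which vanishes at u = -1/2 and u = 4.
Compare values at every candidate in [-2, 7]: f(-2) = 17,  f(-1/2) = -25/16,  f(4) = 44,  f(7) = -175/4.
The maximum over the interval is 44, attained at u = 4.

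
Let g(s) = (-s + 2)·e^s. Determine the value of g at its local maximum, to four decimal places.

2.7183

g'(s) = (-1)·e^s + (-s + 2)·1·e^s = (-s + 1)·e^s. Since e^s > 0, the only critical point is s = 1.
g''(1) has the same sign as -1 < 0, so this is a local maximum.
g(1) = (1)·e^(1) ≈ 2.7183.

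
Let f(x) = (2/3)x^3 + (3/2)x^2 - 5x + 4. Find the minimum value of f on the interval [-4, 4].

Differentiating, f'(x) = 2x^2 + 3x - 5; which vanishes at x = -5/2 and x = 1.
Candidates: f(-4) = 16/3,  f(-5/2) = 371/24,  f(1) = 7/6,  f(4) = 152/3.
The minimum over the interval is 7/6, attained at x = 1.

7/6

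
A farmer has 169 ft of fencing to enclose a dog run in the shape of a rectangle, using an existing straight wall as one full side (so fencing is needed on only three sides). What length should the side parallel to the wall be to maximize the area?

169/2

Let the sides perpendicular to the wall have length x and the parallel side y, so 2x + y = 169 and the area is A = xy = x(169 − 2x).
A'(x) = 169 − 4x = 0 gives x = 169/4, and A''(x) = −4 < 0 confirms a maximum.
Then y = 169 − 2·169/4 = 169/2 and A = 28561/8.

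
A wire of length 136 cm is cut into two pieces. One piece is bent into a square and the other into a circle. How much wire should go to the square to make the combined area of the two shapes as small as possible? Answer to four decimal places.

76.1735

Let x be the length used for the square. Square side x/4; circle radius (136−x)/(2π).
A(x) = (x/4)² + π·((136−x)/(2π))² = x²/16 + (136−x)²/(4π) for 0 ≤ x ≤ 136. A'(x) = x/8 − (136−x)/(2π) = 0 gives x = 4·136/(π+4) ≈ 76.1735.
A'' = 1/8 + 1/(2π) > 0, so this gives the minimum combined area; x ≈ 76.1735 cm to the square.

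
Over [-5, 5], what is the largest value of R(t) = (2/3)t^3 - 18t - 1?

35

R'(t) = 2t^2 - 18, which vanishes at t = -3 and t = 3.
Evaluating at the critical points and endpoints: R(-5) = 17/3,  R(-3) = 35,  R(3) = -37,  R(5) = -23/3.
Hence the absolute maximum is 35 at t = -3.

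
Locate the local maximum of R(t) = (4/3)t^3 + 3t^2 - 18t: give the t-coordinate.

-3

Critical points: R'(t) = 4t^2 + 6t - 18 vanishes at t = -3, 3/2.
Since R''(t) = 8t + 6, we get R''(-3) = -18 < 0 ⇒ local maximum; R''(3/2) = 18 > 0 ⇒ local minimum.
The local maximum is R(-3) = 45.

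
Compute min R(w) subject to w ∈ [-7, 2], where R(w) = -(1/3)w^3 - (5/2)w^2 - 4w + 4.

-50/3

The derivative is -w^2 - 5w - 4, which vanishes at w = -4 and w = -1.
Candidates: R(-7) = 143/6; R(-4) = 4/3; R(-1) = 35/6; R(2) = -50/3.
Hence the absolute minimum is -50/3 at w = 2.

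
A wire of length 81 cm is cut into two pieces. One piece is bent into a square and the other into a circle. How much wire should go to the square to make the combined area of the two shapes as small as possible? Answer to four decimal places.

45.3680

Let x be the length used for the square. Square side x/4; circle radius (81−x)/(2π).
A(x) = (x/4)² + π·((81−x)/(2π))² = x²/16 + (81−x)²/(4π) for 0 ≤ x ≤ 81. A'(x) = x/8 − (81−x)/(2π) = 0 gives x = 4·81/(π+4) ≈ 45.3680.
A'' = 1/8 + 1/(2π) > 0, so this gives the minimum combined area; x ≈ 45.3680 cm to the square.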